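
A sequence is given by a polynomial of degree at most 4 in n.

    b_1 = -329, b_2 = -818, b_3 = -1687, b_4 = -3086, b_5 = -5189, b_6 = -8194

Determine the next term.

-12323

-489  -869  -1399  -2103  -3005
-380  -530  -704  -902
-150  -174  -198
-24  -24
Constant fourth difference = -24, so extend:
-198 − 24 = -222;  -902 − 222 = -1124;  -3005 − 1124 = -4129;  -8194 − 4129 = -12323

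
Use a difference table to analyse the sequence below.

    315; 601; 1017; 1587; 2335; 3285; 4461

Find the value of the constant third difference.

24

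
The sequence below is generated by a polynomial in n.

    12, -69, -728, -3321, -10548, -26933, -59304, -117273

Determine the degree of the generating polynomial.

D1: -81, -659, -2593, -7227, -16385, -32371, -57969
D2: -578, -1934, -4634, -9158, -15986, -25598
D3: -1356, -2700, -4524, -6828, -9612
D4: -1344, -1824, -2304, -2784
D5: -480, -480, -480
The fifth differences are constant, so the polynomial has degree 5.

5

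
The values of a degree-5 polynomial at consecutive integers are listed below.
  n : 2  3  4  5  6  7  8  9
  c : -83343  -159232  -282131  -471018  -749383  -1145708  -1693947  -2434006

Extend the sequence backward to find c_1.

-39518

D1: -75889, -122899, -188887, -278365, -396325, -548239, -740059
D2: -47010, -65988, -89478, -117960, -151914, -191820
D3: -18978, -23490, -28482, -33954, -39906
D4: -4512, -4992, -5472, -5952
D5: -480, -480, -480
The fifth differences are constant at -480.
Work back: -4512 + 480 = -4032;  -18978 + 4032 = -14946;  -47010 + 14946 = -32064;  -75889 + 32064 = -43825;  -83343 + 43825 = -39518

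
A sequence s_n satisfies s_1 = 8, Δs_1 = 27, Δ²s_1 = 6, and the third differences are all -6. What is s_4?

101

Build the table forward from the leading diagonal:
Third differences: -6  -6  -6  -6
Second differences: 6  0  -6  -12
First differences: 27  33  33  27
s: 8  35  68  101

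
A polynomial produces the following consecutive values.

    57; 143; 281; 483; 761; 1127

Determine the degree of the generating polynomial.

3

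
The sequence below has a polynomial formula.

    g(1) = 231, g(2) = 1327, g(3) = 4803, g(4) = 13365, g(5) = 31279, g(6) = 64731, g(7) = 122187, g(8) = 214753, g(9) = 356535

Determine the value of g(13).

First differences: 1096  3476  8562  17914  33452  57456  92566  141782
Second differences: 2380  5086  9352  15538  24004  35110  49216
Third differences: 2706  4266  6186  8466  11106  14106
Fourth differences: 1560  1920  2280  2640  3000
Fifth differences: 360  360  360  360
Constant fifth difference = 360, so extend:
3000 + 360 = 3360;  14106 + 3360 = 17466;  49216 + 17466 = 66682;  141782 + 66682 = 208464;  356535 + 208464 = 564999
3360 + 360 = 3720;  17466 + 3720 = 21186;  66682 + 21186 = 87868;  208464 + 87868 = 296332;  564999 + 296332 = 861331
3720 + 360 = 4080;  21186 + 4080 = 25266;  87868 + 25266 = 113134;  296332 + 113134 = 409466;  861331 + 409466 = 1270797
4080 + 360 = 4440;  25266 + 4440 = 29706;  113134 + 29706 = 142840;  409466 + 142840 = 552306;  1270797 + 552306 = 1823103

1823103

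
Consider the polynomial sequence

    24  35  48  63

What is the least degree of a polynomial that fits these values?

2

Δ: 11, 13, 15
Δ²: 2, 2
The second differences are constant, so the polynomial has degree 2.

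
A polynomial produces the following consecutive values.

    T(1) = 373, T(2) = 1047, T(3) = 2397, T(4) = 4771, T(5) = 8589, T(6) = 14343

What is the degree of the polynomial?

4

674, 1350, 2374, 3818, 5754
676, 1024, 1444, 1936
348, 420, 492
72, 72
The fourth differences are constant, so the polynomial has degree 4.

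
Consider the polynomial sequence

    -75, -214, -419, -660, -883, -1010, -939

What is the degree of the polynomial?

-139, -205, -241, -223, -127, 71
-66, -36, 18, 96, 198
30, 54, 78, 102
24, 24, 24
The fourth differences are constant, so the polynomial has degree 4.

4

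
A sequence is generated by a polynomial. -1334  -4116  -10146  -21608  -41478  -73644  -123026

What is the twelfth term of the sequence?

Δ: -2782  -6030  -11462  -19870  -32166  -49382
Δ²: -3248  -5432  -8408  -12296  -17216
Δ³: -2184  -2976  -3888  -4920
Δ⁴: -792  -912  -1032
Δ⁵: -120  -120
Fifth differences constant at -120.
-1032 − 120 = -1152;  -4920 − 1152 = -6072;  -17216 − 6072 = -23288;  -49382 − 23288 = -72670;  -123026 − 72670 = -195696
-1152 − 120 = -1272;  -6072 − 1272 = -7344;  -23288 − 7344 = -30632;  -72670 − 30632 = -103302;  -195696 − 103302 = -298998
-1272 − 120 = -1392;  -7344 − 1392 = -8736;  -30632 − 8736 = -39368;  -103302 − 39368 = -142670;  -298998 − 142670 = -441668
-1392 − 120 = -1512;  -8736 − 1512 = -10248;  -39368 − 10248 = -49616;  -142670 − 49616 = -192286;  -441668 − 192286 = -633954
-1512 − 120 = -1632;  -10248 − 1632 = -11880;  -49616 − 11880 = -61496;  -192286 − 61496 = -253782;  -633954 − 253782 = -887736

-887736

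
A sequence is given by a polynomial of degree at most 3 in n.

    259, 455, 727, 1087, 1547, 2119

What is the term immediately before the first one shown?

D1: 196  272  360  460  572
D2: 76  88  100  112
D3: 12  12  12
The third differences are constant at 12.
Work back: 76 − 12 = 64;  196 − 64 = 132;  259 − 132 = 127

127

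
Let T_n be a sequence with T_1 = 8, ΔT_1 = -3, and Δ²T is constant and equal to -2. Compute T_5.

Build the table forward from the leading diagonal:
D2: -2, -2, -2, -2, -2
D1: -3, -5, -7, -9, -11
T: 8, 5, 0, -7, -16

-16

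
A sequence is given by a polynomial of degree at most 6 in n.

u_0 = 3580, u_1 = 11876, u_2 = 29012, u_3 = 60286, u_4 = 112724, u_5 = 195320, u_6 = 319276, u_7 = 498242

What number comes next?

748556

First differences: 8296 , 17136 , 31274 , 52438 , 82596 , 123956 , 178966
Second differences: 8840 , 14138 , 21164 , 30158 , 41360 , 55010
Third differences: 5298 , 7026 , 8994 , 11202 , 13650
Fourth differences: 1728 , 1968 , 2208 , 2448
Fifth differences: 240 , 240 , 240
Fifth differences constant at 240.
2448 + 240 = 2688;  13650 + 2688 = 16338;  55010 + 16338 = 71348;  178966 + 71348 = 250314;  498242 + 250314 = 748556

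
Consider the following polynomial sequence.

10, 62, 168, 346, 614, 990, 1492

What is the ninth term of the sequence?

D1: 52, 106, 178, 268, 376, 502
D2: 54, 72, 90, 108, 126
D3: 18, 18, 18, 18
The third differences are constant (18).
126 + 18 = 144;  502 + 144 = 646;  1492 + 646 = 2138
144 + 18 = 162;  646 + 162 = 808;  2138 + 808 = 2946

2946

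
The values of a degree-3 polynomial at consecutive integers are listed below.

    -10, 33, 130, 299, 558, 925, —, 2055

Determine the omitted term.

1418

Using the first 6 terms:
First differences: 43, 97, 169, 259, 367
Second differences: 54, 72, 90, 108
Third differences: 18, 18, 18
Constant third difference = 18.
Extend forward: 108 + 18 = 126;  367 + 126 = 493;  925 + 493 = 1418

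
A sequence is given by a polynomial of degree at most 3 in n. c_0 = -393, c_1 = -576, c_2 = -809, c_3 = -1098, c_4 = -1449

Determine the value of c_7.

-2934

First differences: -183  -233  -289  -351
Second differences: -50  -56  -62
Third differences: -6  -6
The third differences are constant (-6).
-62 − 6 = -68;  -351 − 68 = -419;  -1449 − 419 = -1868
-68 − 6 = -74;  -419 − 74 = -493;  -1868 − 493 = -2361
-74 − 6 = -80;  -493 − 80 = -573;  -2361 − 573 = -2934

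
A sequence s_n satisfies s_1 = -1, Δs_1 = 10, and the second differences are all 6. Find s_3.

Build the table forward from the leading diagonal:
D2: 6, 6, 6
D1: 10, 16, 22
s: -1, 9, 25

25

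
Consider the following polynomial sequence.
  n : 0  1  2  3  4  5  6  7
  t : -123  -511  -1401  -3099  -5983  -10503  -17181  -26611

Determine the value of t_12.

Δ: -388 , -890 , -1698 , -2884 , -4520 , -6678 , -9430
Δ²: -502 , -808 , -1186 , -1636 , -2158 , -2752
Δ³: -306 , -378 , -450 , -522 , -594
Δ⁴: -72 , -72 , -72 , -72
Fourth differences constant at -72.
-594 − 72 = -666;  -2752 − 666 = -3418;  -9430 − 3418 = -12848;  -26611 − 12848 = -39459
-666 − 72 = -738;  -3418 − 738 = -4156;  -12848 − 4156 = -17004;  -39459 − 17004 = -56463
-738 − 72 = -810;  -4156 − 810 = -4966;  -17004 − 4966 = -21970;  -56463 − 21970 = -78433
-810 − 72 = -882;  -4966 − 882 = -5848;  -21970 − 5848 = -27818;  -78433 − 27818 = -106251
-882 − 72 = -954;  -5848 − 954 = -6802;  -27818 − 6802 = -34620;  -106251 − 34620 = -140871

-140871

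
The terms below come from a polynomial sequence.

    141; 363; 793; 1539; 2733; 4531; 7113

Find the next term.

10683

First differences: 222, 430, 746, 1194, 1798, 2582
Second differences: 208, 316, 448, 604, 784
Third differences: 108, 132, 156, 180
Fourth differences: 24, 24, 24
Constant fourth difference = 24, so extend:
180 + 24 = 204;  784 + 204 = 988;  2582 + 988 = 3570;  7113 + 3570 = 10683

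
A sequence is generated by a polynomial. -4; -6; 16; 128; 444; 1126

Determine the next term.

Δ: -2  22  112  316  682
Δ²: 24  90  204  366
Δ³: 66  114  162
Δ⁴: 48  48
Fourth differences constant at 48.
162 + 48 = 210;  366 + 210 = 576;  682 + 576 = 1258;  1126 + 1258 = 2384

2384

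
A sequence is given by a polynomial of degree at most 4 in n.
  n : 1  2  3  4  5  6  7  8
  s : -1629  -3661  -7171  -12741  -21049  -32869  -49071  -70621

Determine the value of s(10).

-134109

-2032, -3510, -5570, -8308, -11820, -16202, -21550
-1478, -2060, -2738, -3512, -4382, -5348
-582, -678, -774, -870, -966
-96, -96, -96, -96
Constant fourth difference = -96, so extend:
-966 − 96 = -1062;  -5348 − 1062 = -6410;  -21550 − 6410 = -27960;  -70621 − 27960 = -98581
-1062 − 96 = -1158;  -6410 − 1158 = -7568;  -27960 − 7568 = -35528;  -98581 − 35528 = -134109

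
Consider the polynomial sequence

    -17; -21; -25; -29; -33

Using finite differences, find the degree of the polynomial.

1

First differences: -4, -4, -4, -4
The first differences are constant, so the polynomial has degree 1.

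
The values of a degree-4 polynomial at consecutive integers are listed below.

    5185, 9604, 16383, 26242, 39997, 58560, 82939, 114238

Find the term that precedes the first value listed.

First differences: 4419  6779  9859  13755  18563  24379  31299
Second differences: 2360  3080  3896  4808  5816  6920
Third differences: 720  816  912  1008  1104
Fourth differences: 96  96  96  96
The fourth differences are constant at 96.
Work back: 720 − 96 = 624;  2360 − 624 = 1736;  4419 − 1736 = 2683;  5185 − 2683 = 2502

2502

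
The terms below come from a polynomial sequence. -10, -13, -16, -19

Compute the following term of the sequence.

-3, -3, -3
First differences constant at -3.
-19 − 3 = -22

-22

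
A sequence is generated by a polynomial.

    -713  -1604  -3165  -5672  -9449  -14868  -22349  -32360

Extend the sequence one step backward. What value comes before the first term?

-264

First differences: -891, -1561, -2507, -3777, -5419, -7481, -10011
Second differences: -670, -946, -1270, -1642, -2062, -2530
Third differences: -276, -324, -372, -420, -468
Fourth differences: -48, -48, -48, -48
The fourth differences are constant at -48.
Work back: -276 + 48 = -228;  -670 + 228 = -442;  -891 + 442 = -449;  -713 + 449 = -264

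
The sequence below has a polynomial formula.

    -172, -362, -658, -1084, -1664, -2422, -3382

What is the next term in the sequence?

-190, -296, -426, -580, -758, -960
-106, -130, -154, -178, -202
-24, -24, -24, -24
Constant third difference = -24, so extend:
-202 − 24 = -226;  -960 − 226 = -1186;  -3382 − 1186 = -4568

-4568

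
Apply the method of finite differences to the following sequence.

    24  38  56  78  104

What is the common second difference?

4

First differences: 14, 18, 22, 26
Second differences: 4, 4, 4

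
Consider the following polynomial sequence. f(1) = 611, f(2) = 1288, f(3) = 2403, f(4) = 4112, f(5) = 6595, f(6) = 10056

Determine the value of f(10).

38600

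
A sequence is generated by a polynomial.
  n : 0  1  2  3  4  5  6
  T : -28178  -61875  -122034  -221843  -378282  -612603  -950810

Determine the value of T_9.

D1: -33697  -60159  -99809  -156439  -234321  -338207
D2: -26462  -39650  -56630  -77882  -103886
D3: -13188  -16980  -21252  -26004
D4: -3792  -4272  -4752
D5: -480  -480
Constant fifth difference = -480, so extend:
-4752 − 480 = -5232;  -26004 − 5232 = -31236;  -103886 − 31236 = -135122;  -338207 − 135122 = -473329;  -950810 − 473329 = -1424139
-5232 − 480 = -5712;  -31236 − 5712 = -36948;  -135122 − 36948 = -172070;  -473329 − 172070 = -645399;  -1424139 − 645399 = -2069538
-5712 − 480 = -6192;  -36948 − 6192 = -43140;  -172070 − 43140 = -215210;  -645399 − 215210 = -860609;  -2069538 − 860609 = -2930147

-2930147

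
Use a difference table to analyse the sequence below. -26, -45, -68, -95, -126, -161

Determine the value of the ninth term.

Δ: -19, -23, -27, -31, -35
Δ²: -4, -4, -4, -4
The second differences are constant (-4).
-35 − 4 = -39;  -161 − 39 = -200
-39 − 4 = -43;  -200 − 43 = -243
-43 − 4 = -47;  -243 − 47 = -290

-290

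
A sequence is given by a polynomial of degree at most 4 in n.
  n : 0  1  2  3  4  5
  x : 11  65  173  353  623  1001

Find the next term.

First differences: 54  108  180  270  378
Second differences: 54  72  90  108
Third differences: 18  18  18
Third differences constant at 18.
108 + 18 = 126;  378 + 126 = 504;  1001 + 504 = 1505

1505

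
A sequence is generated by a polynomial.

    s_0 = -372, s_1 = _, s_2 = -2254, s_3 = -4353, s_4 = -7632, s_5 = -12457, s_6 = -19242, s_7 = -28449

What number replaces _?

-1017

Using the last 6 terms:
-2099  -3279  -4825  -6785  -9207
-1180  -1546  -1960  -2422
-366  -414  -462
-48  -48
Constant fourth difference = -48.
Extend backward: -366 + 48 = -318;  -1180 + 318 = -862;  -2099 + 862 = -1237;  -2254 + 1237 = -1017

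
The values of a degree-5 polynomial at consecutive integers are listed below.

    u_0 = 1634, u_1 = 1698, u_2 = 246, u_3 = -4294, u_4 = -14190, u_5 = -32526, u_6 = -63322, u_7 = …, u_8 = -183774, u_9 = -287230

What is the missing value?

-111654

Using the first 7 terms:
First differences: 64, -1452, -4540, -9896, -18336, -30796
Second differences: -1516, -3088, -5356, -8440, -12460
Third differences: -1572, -2268, -3084, -4020
Fourth differences: -696, -816, -936
Fifth differences: -120, -120
Constant fifth difference = -120.
Extend forward: -936 − 120 = -1056;  -4020 − 1056 = -5076;  -12460 − 5076 = -17536;  -30796 − 17536 = -48332;  -63322 − 48332 = -111654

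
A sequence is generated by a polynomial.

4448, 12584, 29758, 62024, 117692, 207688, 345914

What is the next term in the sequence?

549608

Δ: 8136, 17174, 32266, 55668, 89996, 138226
Δ²: 9038, 15092, 23402, 34328, 48230
Δ³: 6054, 8310, 10926, 13902
Δ⁴: 2256, 2616, 2976
Δ⁵: 360, 360
Fifth differences constant at 360.
2976 + 360 = 3336;  13902 + 3336 = 17238;  48230 + 17238 = 65468;  138226 + 65468 = 203694;  345914 + 203694 = 549608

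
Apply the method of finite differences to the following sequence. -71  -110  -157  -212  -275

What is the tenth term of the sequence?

-710

Δ: -39 , -47 , -55 , -63
Δ²: -8 , -8 , -8
Second differences constant at -8.
-63 − 8 = -71;  -275 − 71 = -346
-71 − 8 = -79;  -346 − 79 = -425
-79 − 8 = -87;  -425 − 87 = -512
-87 − 8 = -95;  -512 − 95 = -607
-95 − 8 = -103;  -607 − 103 = -710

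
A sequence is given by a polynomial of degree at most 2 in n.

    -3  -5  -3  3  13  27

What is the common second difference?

4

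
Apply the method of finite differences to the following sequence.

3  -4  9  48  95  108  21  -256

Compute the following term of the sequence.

D1: -7  13  39  47  13  -87  -277
D2: 20  26  8  -34  -100  -190
D3: 6  -18  -42  -66  -90
D4: -24  -24  -24  -24
Constant fourth difference = -24, so extend:
-90 − 24 = -114;  -190 − 114 = -304;  -277 − 304 = -581;  -256 − 581 = -837

-837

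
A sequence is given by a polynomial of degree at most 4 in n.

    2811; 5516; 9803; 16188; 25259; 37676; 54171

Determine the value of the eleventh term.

178091

Δ: 2705, 4287, 6385, 9071, 12417, 16495
Δ²: 1582, 2098, 2686, 3346, 4078
Δ³: 516, 588, 660, 732
Δ⁴: 72, 72, 72
The fourth differences are constant (72).
732 + 72 = 804;  4078 + 804 = 4882;  16495 + 4882 = 21377;  54171 + 21377 = 75548
804 + 72 = 876;  4882 + 876 = 5758;  21377 + 5758 = 27135;  75548 + 27135 = 102683
876 + 72 = 948;  5758 + 948 = 6706;  27135 + 6706 = 33841;  102683 + 33841 = 136524
948 + 72 = 1020;  6706 + 1020 = 7726;  33841 + 7726 = 41567;  136524 + 41567 = 178091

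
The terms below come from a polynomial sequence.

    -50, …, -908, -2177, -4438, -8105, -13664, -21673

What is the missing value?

Using the last 6 terms:
D1: -1269, -2261, -3667, -5559, -8009
D2: -992, -1406, -1892, -2450
D3: -414, -486, -558
D4: -72, -72
Constant fourth difference = -72.
Extend backward: -414 + 72 = -342;  -992 + 342 = -650;  -1269 + 650 = -619;  -908 + 619 = -289

-289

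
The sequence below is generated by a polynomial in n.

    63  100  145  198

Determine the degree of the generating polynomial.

2

37, 45, 53
8, 8
The second differences are constant, so the polynomial has degree 2.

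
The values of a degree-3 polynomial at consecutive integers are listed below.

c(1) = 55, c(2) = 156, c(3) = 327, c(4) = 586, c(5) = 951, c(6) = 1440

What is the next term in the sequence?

2071

First differences: 101  171  259  365  489
Second differences: 70  88  106  124
Third differences: 18  18  18
The third differences are constant (18).
124 + 18 = 142;  489 + 142 = 631;  1440 + 631 = 2071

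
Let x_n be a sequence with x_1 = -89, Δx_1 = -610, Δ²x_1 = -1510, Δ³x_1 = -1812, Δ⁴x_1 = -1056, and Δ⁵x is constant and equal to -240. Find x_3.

Build the table forward from the leading diagonal:
D5: -240  -240  -240
D4: -1056  -1296  -1536
D3: -1812  -2868  -4164
D2: -1510  -3322  -6190
D1: -610  -2120  -5442
x: -89  -699  -2819

-2819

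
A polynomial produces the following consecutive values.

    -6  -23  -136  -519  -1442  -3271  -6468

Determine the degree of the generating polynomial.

First differences: -17, -113, -383, -923, -1829, -3197
Second differences: -96, -270, -540, -906, -1368
Third differences: -174, -270, -366, -462
Fourth differences: -96, -96, -96
The fourth differences are constant, so the polynomial has degree 4.

4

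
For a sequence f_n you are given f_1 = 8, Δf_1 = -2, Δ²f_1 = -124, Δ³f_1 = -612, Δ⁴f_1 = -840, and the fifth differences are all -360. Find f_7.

-28864

Build the table forward from the leading diagonal:
D5: -360, -360, -360, -360, -360, -360, -360
D4: -840, -1200, -1560, -1920, -2280, -2640, -3000
D3: -612, -1452, -2652, -4212, -6132, -8412, -11052
D2: -124, -736, -2188, -4840, -9052, -15184, -23596
D1: -2, -126, -862, -3050, -7890, -16942, -32126
f: 8, 6, -120, -982, -4032, -11922, -28864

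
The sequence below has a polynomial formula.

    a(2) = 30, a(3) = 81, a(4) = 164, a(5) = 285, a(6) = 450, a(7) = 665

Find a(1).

5

First differences: 51  83  121  165  215
Second differences: 32  38  44  50
Third differences: 6  6  6
The third differences are constant at 6.
Work back: 32 − 6 = 26;  51 − 26 = 25;  30 − 25 = 5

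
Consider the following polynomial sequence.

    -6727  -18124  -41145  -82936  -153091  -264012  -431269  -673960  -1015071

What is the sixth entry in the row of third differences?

First differences: -11397, -23021, -41791, -70155, -110921, -167257, -242691, -341111
Second differences: -11624, -18770, -28364, -40766, -56336, -75434, -98420
Third differences: -7146, -9594, -12402, -15570, -19098, -22986
Fourth differences: -2448, -2808, -3168, -3528, -3888
Fifth differences: -360, -360, -360, -360

-22986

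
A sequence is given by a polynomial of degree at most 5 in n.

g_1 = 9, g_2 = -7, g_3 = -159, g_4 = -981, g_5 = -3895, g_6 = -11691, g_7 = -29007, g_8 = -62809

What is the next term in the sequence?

First differences: -16, -152, -822, -2914, -7796, -17316, -33802
Second differences: -136, -670, -2092, -4882, -9520, -16486
Third differences: -534, -1422, -2790, -4638, -6966
Fourth differences: -888, -1368, -1848, -2328
Fifth differences: -480, -480, -480
Constant fifth difference = -480, so extend:
-2328 − 480 = -2808;  -6966 − 2808 = -9774;  -16486 − 9774 = -26260;  -33802 − 26260 = -60062;  -62809 − 60062 = -122871

-122871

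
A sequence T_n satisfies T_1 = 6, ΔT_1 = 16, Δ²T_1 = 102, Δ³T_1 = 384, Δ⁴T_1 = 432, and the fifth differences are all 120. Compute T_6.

7226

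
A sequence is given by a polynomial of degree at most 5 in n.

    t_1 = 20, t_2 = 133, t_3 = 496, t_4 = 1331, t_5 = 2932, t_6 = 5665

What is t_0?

7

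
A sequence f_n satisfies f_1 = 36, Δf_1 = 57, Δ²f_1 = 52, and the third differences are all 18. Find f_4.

Build the table forward from the leading diagonal:
Δ³: 18  18  18  18
Δ²: 52  70  88  106
Δ: 57  109  179  267
f: 36  93  202  381

381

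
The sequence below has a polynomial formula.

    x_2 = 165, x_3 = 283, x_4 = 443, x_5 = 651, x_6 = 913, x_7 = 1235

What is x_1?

83

118, 160, 208, 262, 322
42, 48, 54, 60
6, 6, 6
The third differences are constant at 6.
Work back: 42 − 6 = 36;  118 − 36 = 82;  165 − 82 = 83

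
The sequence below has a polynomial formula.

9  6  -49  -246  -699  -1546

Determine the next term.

-2949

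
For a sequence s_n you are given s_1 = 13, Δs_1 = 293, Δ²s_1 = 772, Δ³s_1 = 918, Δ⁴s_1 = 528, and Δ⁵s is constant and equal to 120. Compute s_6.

21138

Build the table forward from the leading diagonal:
Δ⁵: 120  120  120  120  120  120
Δ⁴: 528  648  768  888  1008  1128
Δ³: 918  1446  2094  2862  3750  4758
Δ²: 772  1690  3136  5230  8092  11842
Δ: 293  1065  2755  5891  11121  19213
s: 13  306  1371  4126  10017  21138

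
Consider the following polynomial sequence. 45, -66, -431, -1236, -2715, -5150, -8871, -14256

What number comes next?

-21731

Δ: -111, -365, -805, -1479, -2435, -3721, -5385
Δ²: -254, -440, -674, -956, -1286, -1664
Δ³: -186, -234, -282, -330, -378
Δ⁴: -48, -48, -48, -48
The fourth differences are constant (-48).
-378 − 48 = -426;  -1664 − 426 = -2090;  -5385 − 2090 = -7475;  -14256 − 7475 = -21731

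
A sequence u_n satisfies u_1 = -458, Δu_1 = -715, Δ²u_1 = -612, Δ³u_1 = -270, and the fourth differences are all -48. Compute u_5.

Build the table forward from the leading diagonal:
Fourth differences: -48, -48, -48, -48, -48
Third differences: -270, -318, -366, -414, -462
Second differences: -612, -882, -1200, -1566, -1980
First differences: -715, -1327, -2209, -3409, -4975
u: -458, -1173, -2500, -4709, -8118

-8118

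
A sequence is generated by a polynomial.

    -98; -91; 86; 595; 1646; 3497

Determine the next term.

Δ: 7  177  509  1051  1851
Δ²: 170  332  542  800
Δ³: 162  210  258
Δ⁴: 48  48
The fourth differences are constant (48).
258 + 48 = 306;  800 + 306 = 1106;  1851 + 1106 = 2957;  3497 + 2957 = 6454

6454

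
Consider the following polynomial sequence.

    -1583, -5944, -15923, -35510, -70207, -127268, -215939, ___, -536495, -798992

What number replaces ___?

-347698

Using the first 7 terms:
D1: -4361  -9979  -19587  -34697  -57061  -88671
D2: -5618  -9608  -15110  -22364  -31610
D3: -3990  -5502  -7254  -9246
D4: -1512  -1752  -1992
D5: -240  -240
Constant fifth difference = -240.
Extend forward: -1992 − 240 = -2232;  -9246 − 2232 = -11478;  -31610 − 11478 = -43088;  -88671 − 43088 = -131759;  -215939 − 131759 = -347698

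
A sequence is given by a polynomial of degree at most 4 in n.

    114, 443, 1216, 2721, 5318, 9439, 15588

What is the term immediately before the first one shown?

329, 773, 1505, 2597, 4121, 6149
444, 732, 1092, 1524, 2028
288, 360, 432, 504
72, 72, 72
The fourth differences are constant at 72.
Work back: 288 − 72 = 216;  444 − 216 = 228;  329 − 228 = 101;  114 − 101 = 13

13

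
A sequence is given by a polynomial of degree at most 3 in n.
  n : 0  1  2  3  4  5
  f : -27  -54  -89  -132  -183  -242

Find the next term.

-309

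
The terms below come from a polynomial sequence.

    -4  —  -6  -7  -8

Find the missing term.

-5

Using the last 3 terms:
D1: -1, -1
Constant first difference = -1.
Extend backward: -6 + 1 = -5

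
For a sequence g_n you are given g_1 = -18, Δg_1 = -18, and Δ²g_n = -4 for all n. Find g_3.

-58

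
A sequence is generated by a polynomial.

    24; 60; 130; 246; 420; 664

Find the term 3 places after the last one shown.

1936

Δ: 36  70  116  174  244
Δ²: 34  46  58  70
Δ³: 12  12  12
The third differences are constant (12).
70 + 12 = 82;  244 + 82 = 326;  664 + 326 = 990
82 + 12 = 94;  326 + 94 = 420;  990 + 420 = 1410
94 + 12 = 106;  420 + 106 = 526;  1410 + 526 = 1936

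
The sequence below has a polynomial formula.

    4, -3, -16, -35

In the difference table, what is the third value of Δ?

-19

Δ: -7, -13, -19
Δ²: -6, -6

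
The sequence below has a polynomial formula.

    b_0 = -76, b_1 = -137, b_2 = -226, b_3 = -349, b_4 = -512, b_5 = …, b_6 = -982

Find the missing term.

Using the first 5 terms:
-61, -89, -123, -163
-28, -34, -40
-6, -6
Constant third difference = -6.
Extend forward: -40 − 6 = -46;  -163 − 46 = -209;  -512 − 209 = -721

-721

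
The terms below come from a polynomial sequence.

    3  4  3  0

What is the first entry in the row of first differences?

1

D1: 1, -1, -3
D2: -2, -2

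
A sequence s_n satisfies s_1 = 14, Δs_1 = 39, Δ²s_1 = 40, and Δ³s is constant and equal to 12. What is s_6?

Build the table forward from the leading diagonal:
Third differences: 12, 12, 12, 12, 12, 12
Second differences: 40, 52, 64, 76, 88, 100
First differences: 39, 79, 131, 195, 271, 359
s: 14, 53, 132, 263, 458, 729

729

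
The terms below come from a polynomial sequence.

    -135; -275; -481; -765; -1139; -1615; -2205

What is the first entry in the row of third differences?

D1: -140, -206, -284, -374, -476, -590
D2: -66, -78, -90, -102, -114
D3: -12, -12, -12, -12

-12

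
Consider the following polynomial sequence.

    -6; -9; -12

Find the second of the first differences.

-3

First differences: -3, -3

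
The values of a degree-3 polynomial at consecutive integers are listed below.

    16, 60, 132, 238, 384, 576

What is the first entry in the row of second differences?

28

Δ: 44, 72, 106, 146, 192
Δ²: 28, 34, 40, 46
Δ³: 6, 6, 6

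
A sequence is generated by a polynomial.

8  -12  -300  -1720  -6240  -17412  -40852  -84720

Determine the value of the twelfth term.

-20 , -288 , -1420 , -4520 , -11172 , -23440 , -43868
-268 , -1132 , -3100 , -6652 , -12268 , -20428
-864 , -1968 , -3552 , -5616 , -8160
-1104 , -1584 , -2064 , -2544
-480 , -480 , -480
Fifth differences constant at -480.
-2544 − 480 = -3024;  -8160 − 3024 = -11184;  -20428 − 11184 = -31612;  -43868 − 31612 = -75480;  -84720 − 75480 = -160200
-3024 − 480 = -3504;  -11184 − 3504 = -14688;  -31612 − 14688 = -46300;  -75480 − 46300 = -121780;  -160200 − 121780 = -281980
-3504 − 480 = -3984;  -14688 − 3984 = -18672;  -46300 − 18672 = -64972;  -121780 − 64972 = -186752;  -281980 − 186752 = -468732
-3984 − 480 = -4464;  -18672 − 4464 = -23136;  -64972 − 23136 = -88108;  -186752 − 88108 = -274860;  -468732 − 274860 = -743592

-743592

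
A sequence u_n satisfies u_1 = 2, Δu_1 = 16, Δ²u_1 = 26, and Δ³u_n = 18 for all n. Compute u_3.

60

Build the table forward from the leading diagonal:
Third differences: 18  18  18
Second differences: 26  44  62
First differences: 16  42  86
u: 2  18  60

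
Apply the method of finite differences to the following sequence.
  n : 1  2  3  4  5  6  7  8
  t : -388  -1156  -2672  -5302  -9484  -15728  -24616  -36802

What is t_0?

-74

First differences: -768, -1516, -2630, -4182, -6244, -8888, -12186
Second differences: -748, -1114, -1552, -2062, -2644, -3298
Third differences: -366, -438, -510, -582, -654
Fourth differences: -72, -72, -72, -72
The fourth differences are constant at -72.
Work back: -366 + 72 = -294;  -748 + 294 = -454;  -768 + 454 = -314;  -388 + 314 = -74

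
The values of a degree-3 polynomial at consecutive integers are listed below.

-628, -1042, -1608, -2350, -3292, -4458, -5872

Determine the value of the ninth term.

First differences: -414  -566  -742  -942  -1166  -1414
Second differences: -152  -176  -200  -224  -248
Third differences: -24  -24  -24  -24
The third differences are constant (-24).
-248 − 24 = -272;  -1414 − 272 = -1686;  -5872 − 1686 = -7558
-272 − 24 = -296;  -1686 − 296 = -1982;  -7558 − 1982 = -9540

-9540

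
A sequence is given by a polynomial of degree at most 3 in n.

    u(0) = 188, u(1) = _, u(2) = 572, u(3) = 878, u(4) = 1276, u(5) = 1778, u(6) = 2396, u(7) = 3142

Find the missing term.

Using the last 6 terms:
Δ: 306, 398, 502, 618, 746
Δ²: 92, 104, 116, 128
Δ³: 12, 12, 12
Constant third difference = 12.
Extend backward: 92 − 12 = 80;  306 − 80 = 226;  572 − 226 = 346

346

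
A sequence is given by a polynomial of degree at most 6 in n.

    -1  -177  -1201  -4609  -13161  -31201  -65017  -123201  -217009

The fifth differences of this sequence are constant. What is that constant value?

D1: -176, -1024, -3408, -8552, -18040, -33816, -58184, -93808
D2: -848, -2384, -5144, -9488, -15776, -24368, -35624
D3: -1536, -2760, -4344, -6288, -8592, -11256
D4: -1224, -1584, -1944, -2304, -2664
D5: -360, -360, -360, -360

-360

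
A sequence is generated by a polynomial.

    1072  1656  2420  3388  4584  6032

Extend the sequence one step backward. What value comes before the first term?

D1: 584, 764, 968, 1196, 1448
D2: 180, 204, 228, 252
D3: 24, 24, 24
The third differences are constant at 24.
Work back: 180 − 24 = 156;  584 − 156 = 428;  1072 − 428 = 644

644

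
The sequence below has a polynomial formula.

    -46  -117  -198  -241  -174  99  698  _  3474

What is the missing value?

1767

Using the first 7 terms:
First differences: -71  -81  -43  67  273  599
Second differences: -10  38  110  206  326
Third differences: 48  72  96  120
Fourth differences: 24  24  24
Constant fourth difference = 24.
Extend forward: 120 + 24 = 144;  326 + 144 = 470;  599 + 470 = 1069;  698 + 1069 = 1767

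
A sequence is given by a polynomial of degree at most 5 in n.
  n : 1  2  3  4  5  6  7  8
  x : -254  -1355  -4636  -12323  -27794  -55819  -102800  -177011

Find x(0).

-19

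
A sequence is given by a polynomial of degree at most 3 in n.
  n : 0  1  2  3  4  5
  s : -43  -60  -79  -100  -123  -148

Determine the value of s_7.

Δ: -17  -19  -21  -23  -25
Δ²: -2  -2  -2  -2
Constant second difference = -2, so extend:
-25 − 2 = -27;  -148 − 27 = -175
-27 − 2 = -29;  -175 − 29 = -204

-204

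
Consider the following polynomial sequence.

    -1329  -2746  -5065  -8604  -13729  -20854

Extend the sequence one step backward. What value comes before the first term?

-544

-1417  -2319  -3539  -5125  -7125
-902  -1220  -1586  -2000
-318  -366  -414
-48  -48
The fourth differences are constant at -48.
Work back: -318 + 48 = -270;  -902 + 270 = -632;  -1417 + 632 = -785;  -1329 + 785 = -544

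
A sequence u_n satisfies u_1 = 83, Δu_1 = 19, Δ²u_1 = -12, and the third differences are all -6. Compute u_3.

109

Build the table forward from the leading diagonal:
Δ³: -6, -6, -6
Δ²: -12, -18, -24
Δ: 19, 7, -11
u: 83, 102, 109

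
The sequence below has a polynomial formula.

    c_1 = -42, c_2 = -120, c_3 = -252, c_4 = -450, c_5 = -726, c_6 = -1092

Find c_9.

Δ: -78  -132  -198  -276  -366
Δ²: -54  -66  -78  -90
Δ³: -12  -12  -12
The third differences are constant (-12).
-90 − 12 = -102;  -366 − 102 = -468;  -1092 − 468 = -1560
-102 − 12 = -114;  -468 − 114 = -582;  -1560 − 582 = -2142
-114 − 12 = -126;  -582 − 126 = -708;  -2142 − 708 = -2850

-2850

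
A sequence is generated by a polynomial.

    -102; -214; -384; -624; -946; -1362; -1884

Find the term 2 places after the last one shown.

-3294

First differences: -112  -170  -240  -322  -416  -522
Second differences: -58  -70  -82  -94  -106
Third differences: -12  -12  -12  -12
The third differences are constant (-12).
-106 − 12 = -118;  -522 − 118 = -640;  -1884 − 640 = -2524
-118 − 12 = -130;  -640 − 130 = -770;  -2524 − 770 = -3294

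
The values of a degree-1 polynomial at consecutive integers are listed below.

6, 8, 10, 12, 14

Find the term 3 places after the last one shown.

20

First differences: 2  2  2  2
First differences constant at 2.
14 + 2 = 16
16 + 2 = 18
18 + 2 = 20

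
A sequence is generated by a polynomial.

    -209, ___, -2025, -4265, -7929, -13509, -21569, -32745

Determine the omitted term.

Using the last 6 terms:
-2240  -3664  -5580  -8060  -11176
-1424  -1916  -2480  -3116
-492  -564  -636
-72  -72
Constant fourth difference = -72.
Extend backward: -492 + 72 = -420;  -1424 + 420 = -1004;  -2240 + 1004 = -1236;  -2025 + 1236 = -789

-789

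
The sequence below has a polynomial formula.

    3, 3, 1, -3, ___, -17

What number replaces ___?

-9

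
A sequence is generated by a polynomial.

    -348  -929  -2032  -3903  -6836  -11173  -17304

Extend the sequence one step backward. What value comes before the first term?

-581, -1103, -1871, -2933, -4337, -6131
-522, -768, -1062, -1404, -1794
-246, -294, -342, -390
-48, -48, -48
The fourth differences are constant at -48.
Work back: -246 + 48 = -198;  -522 + 198 = -324;  -581 + 324 = -257;  -348 + 257 = -91

-91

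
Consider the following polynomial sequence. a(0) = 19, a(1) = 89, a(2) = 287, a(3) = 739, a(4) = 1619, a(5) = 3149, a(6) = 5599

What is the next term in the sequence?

First differences: 70, 198, 452, 880, 1530, 2450
Second differences: 128, 254, 428, 650, 920
Third differences: 126, 174, 222, 270
Fourth differences: 48, 48, 48
Constant fourth difference = 48, so extend:
270 + 48 = 318;  920 + 318 = 1238;  2450 + 1238 = 3688;  5599 + 3688 = 9287

9287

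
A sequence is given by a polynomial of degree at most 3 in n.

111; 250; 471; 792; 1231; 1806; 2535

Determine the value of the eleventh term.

7351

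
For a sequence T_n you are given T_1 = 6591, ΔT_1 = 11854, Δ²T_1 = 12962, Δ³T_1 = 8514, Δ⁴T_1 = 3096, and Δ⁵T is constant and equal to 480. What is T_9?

1184743

Build the table forward from the leading diagonal:
Fifth differences: 480  480  480  480  480  480  480  480  480
Fourth differences: 3096  3576  4056  4536  5016  5496  5976  6456  6936
Third differences: 8514  11610  15186  19242  23778  28794  34290  40266  46722
Second differences: 12962  21476  33086  48272  67514  91292  120086  154376  194642
First differences: 11854  24816  46292  79378  127650  195164  286456  406542  560918
T: 6591  18445  43261  89553  168931  296581  491745  778201  1184743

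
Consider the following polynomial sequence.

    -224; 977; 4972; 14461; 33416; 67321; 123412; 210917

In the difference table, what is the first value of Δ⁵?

Δ: 1201, 3995, 9489, 18955, 33905, 56091, 87505
Δ²: 2794, 5494, 9466, 14950, 22186, 31414
Δ³: 2700, 3972, 5484, 7236, 9228
Δ⁴: 1272, 1512, 1752, 1992
Δ⁵: 240, 240, 240

240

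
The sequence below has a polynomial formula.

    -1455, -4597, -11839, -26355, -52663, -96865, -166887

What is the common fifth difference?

D1: -3142, -7242, -14516, -26308, -44202, -70022
D2: -4100, -7274, -11792, -17894, -25820
D3: -3174, -4518, -6102, -7926
D4: -1344, -1584, -1824
D5: -240, -240

-240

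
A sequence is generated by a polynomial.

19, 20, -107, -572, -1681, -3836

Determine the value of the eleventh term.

First differences: 1 , -127 , -465 , -1109 , -2155
Second differences: -128 , -338 , -644 , -1046
Third differences: -210 , -306 , -402
Fourth differences: -96 , -96
Constant fourth difference = -96, so extend:
-402 − 96 = -498;  -1046 − 498 = -1544;  -2155 − 1544 = -3699;  -3836 − 3699 = -7535
-498 − 96 = -594;  -1544 − 594 = -2138;  -3699 − 2138 = -5837;  -7535 − 5837 = -13372
-594 − 96 = -690;  -2138 − 690 = -2828;  -5837 − 2828 = -8665;  -13372 − 8665 = -22037
-690 − 96 = -786;  -2828 − 786 = -3614;  -8665 − 3614 = -12279;  -22037 − 12279 = -34316
-786 − 96 = -882;  -3614 − 882 = -4496;  -12279 − 4496 = -16775;  -34316 − 16775 = -51091

-51091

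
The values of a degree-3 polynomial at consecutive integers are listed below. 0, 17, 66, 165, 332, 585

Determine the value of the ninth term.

2040

D1: 17, 49, 99, 167, 253
D2: 32, 50, 68, 86
D3: 18, 18, 18
Constant third difference = 18, so extend:
86 + 18 = 104;  253 + 104 = 357;  585 + 357 = 942
104 + 18 = 122;  357 + 122 = 479;  942 + 479 = 1421
122 + 18 = 140;  479 + 140 = 619;  1421 + 619 = 2040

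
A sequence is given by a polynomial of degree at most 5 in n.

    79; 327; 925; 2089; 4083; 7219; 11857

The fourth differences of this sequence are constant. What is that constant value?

First differences: 248, 598, 1164, 1994, 3136, 4638
Second differences: 350, 566, 830, 1142, 1502
Third differences: 216, 264, 312, 360
Fourth differences: 48, 48, 48

48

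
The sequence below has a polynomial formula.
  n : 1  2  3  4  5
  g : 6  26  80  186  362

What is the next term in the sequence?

626

D1: 20 , 54 , 106 , 176
D2: 34 , 52 , 70
D3: 18 , 18
Third differences constant at 18.
70 + 18 = 88;  176 + 88 = 264;  362 + 264 = 626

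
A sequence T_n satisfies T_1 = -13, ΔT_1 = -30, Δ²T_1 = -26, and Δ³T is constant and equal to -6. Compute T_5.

-313

Build the table forward from the leading diagonal:
Third differences: -6  -6  -6  -6  -6
Second differences: -26  -32  -38  -44  -50
First differences: -30  -56  -88  -126  -170
T: -13  -43  -99  -187  -313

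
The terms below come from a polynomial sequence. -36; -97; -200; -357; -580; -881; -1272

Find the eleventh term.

-3976

-61 , -103 , -157 , -223 , -301 , -391
-42 , -54 , -66 , -78 , -90
-12 , -12 , -12 , -12
The third differences are constant (-12).
-90 − 12 = -102;  -391 − 102 = -493;  -1272 − 493 = -1765
-102 − 12 = -114;  -493 − 114 = -607;  -1765 − 607 = -2372
-114 − 12 = -126;  -607 − 126 = -733;  -2372 − 733 = -3105
-126 − 12 = -138;  -733 − 138 = -871;  -3105 − 871 = -3976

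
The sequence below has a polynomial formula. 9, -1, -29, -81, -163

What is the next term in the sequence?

D1: -10, -28, -52, -82
D2: -18, -24, -30
D3: -6, -6
Third differences constant at -6.
-30 − 6 = -36;  -82 − 36 = -118;  -163 − 118 = -281

-281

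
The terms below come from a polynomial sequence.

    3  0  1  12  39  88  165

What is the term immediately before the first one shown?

4

Δ: -3, 1, 11, 27, 49, 77
Δ²: 4, 10, 16, 22, 28
Δ³: 6, 6, 6, 6
The third differences are constant at 6.
Work back: 4 − 6 = -2;  -3 + 2 = -1;  3 + 1 = 4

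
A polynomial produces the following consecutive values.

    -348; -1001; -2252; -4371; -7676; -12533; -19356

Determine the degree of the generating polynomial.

4

D1: -653, -1251, -2119, -3305, -4857, -6823
D2: -598, -868, -1186, -1552, -1966
D3: -270, -318, -366, -414
D4: -48, -48, -48
The fourth differences are constant, so the polynomial has degree 4.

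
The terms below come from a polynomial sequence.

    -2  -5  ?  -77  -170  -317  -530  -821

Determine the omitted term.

-26

Using the last 5 terms:
D1: -93, -147, -213, -291
D2: -54, -66, -78
D3: -12, -12
Constant third difference = -12.
Extend backward: -54 + 12 = -42;  -93 + 42 = -51;  -77 + 51 = -26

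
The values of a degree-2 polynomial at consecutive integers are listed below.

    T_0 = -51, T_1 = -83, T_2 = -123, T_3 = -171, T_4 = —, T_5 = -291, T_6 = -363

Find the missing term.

Using the first 4 terms:
-32  -40  -48
-8  -8
Constant second difference = -8.
Extend forward: -48 − 8 = -56;  -171 − 56 = -227

-227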